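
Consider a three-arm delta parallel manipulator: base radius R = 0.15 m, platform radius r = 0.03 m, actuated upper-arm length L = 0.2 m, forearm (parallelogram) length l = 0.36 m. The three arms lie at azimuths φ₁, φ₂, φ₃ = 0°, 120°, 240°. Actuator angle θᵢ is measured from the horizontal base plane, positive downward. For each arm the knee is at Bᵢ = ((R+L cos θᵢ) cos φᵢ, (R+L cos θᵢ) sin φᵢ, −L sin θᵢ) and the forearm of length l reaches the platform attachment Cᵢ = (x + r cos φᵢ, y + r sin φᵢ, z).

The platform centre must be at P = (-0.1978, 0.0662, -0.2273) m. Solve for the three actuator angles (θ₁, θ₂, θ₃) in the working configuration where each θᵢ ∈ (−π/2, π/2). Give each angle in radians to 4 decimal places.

θ₁ = 1.3961, θ₂ = -0.3496, θ₃ = 0.4364

arm 1 (φ=0.0°): x'=-0.1978, y'=0.0662
  A=0.3178, B=-0.2273, C=(l²−L²−A²−y'²−z²)/(2L)=-0.1686
  γ=atan2(-0.2273,0.3178)=-0.6209;  ψ=arccos(-0.4315)=2.0170;  θ1=γ+ψ≈1.3961
rotate P by −φ2: (0.1562, 0.1382, -0.2273)
  A=-0.0362, B=-0.2273, C=(l²−L²−A²−y'²−z²)/(2L)=0.0438
  θ2 = atan2(B,A) + arccos(C/0.2302) = -0.3496
φ3=240.0° → target in arm frame (0.0416, -0.2044)
  A=0.0784, B=-0.2273, C=(l²−L²−A²−y'²−z²)/(2L)=-0.0250
  γ=atan2(-0.2273,0.0784)=-1.2385;  ψ=arccos(-0.1039)=1.6749;  θ3=γ+ψ≈0.4364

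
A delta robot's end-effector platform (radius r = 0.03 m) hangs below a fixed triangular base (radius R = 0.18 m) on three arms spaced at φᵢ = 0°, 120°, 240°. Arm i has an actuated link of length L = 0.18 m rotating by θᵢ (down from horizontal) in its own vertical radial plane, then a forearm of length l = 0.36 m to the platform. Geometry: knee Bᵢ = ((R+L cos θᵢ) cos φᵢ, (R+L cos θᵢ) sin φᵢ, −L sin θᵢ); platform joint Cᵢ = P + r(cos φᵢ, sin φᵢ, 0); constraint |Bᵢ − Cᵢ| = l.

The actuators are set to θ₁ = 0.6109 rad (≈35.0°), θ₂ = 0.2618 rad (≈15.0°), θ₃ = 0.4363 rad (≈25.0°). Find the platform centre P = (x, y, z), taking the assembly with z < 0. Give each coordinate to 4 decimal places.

(-0.0299, 0.0161, -0.2522)

centre 1 = (0.2974·cos0.0°, 0.2974·sin0.0°, -0.1032) = (0.2974, 0.0000, -0.1032)
φ2=120.0°: virtual centre (-0.1619, 0.2805, -0.0466), radius l
centre 3 = (0.3131·cos240.0°, 0.3131·sin240.0°, -0.0761) = (-0.1566, -0.2712, -0.0761)
subtract pairs → two planes through P
linear system: -0.9188x+0.5610y = 0.0079−0.1133z; -0.9080x+-0.5424y = 0.0047−0.0544z
Cramer: x(z) = -0.0069+0.0913z;  y(z) = 0.0029-0.0525z
sphere 1 gives Az²+Bz+C=0 with A=1.0111, B=0.1507, C=-0.0263;  B²−4AC=0.1291;  roots -0.2522, 0.1032;  negative root z = -0.2522
x = -0.0299, y = 0.0161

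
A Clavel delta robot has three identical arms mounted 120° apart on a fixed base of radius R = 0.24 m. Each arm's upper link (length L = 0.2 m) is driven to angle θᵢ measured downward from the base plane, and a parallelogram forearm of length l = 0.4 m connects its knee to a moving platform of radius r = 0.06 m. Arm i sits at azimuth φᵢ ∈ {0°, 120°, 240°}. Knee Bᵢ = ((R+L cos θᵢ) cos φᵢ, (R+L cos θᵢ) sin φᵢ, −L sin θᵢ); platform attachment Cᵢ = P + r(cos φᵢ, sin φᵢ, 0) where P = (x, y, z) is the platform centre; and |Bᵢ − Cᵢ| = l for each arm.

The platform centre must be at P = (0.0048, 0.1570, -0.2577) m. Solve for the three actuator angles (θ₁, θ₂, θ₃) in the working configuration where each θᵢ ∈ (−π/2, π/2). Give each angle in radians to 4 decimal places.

φ1=0.0° → target in arm frame (0.0048, 0.1570)
  A cos θ + B sin θ = C:  0.1752·cos θ + -0.2577·sin θ = -0.0044
  θ1 = atan2(B,A) + arccos(C/0.3116) = 0.6111
φ2=120.0° → target in arm frame (0.1336, -0.0827)
  A=0.0464, B=-0.2577, C=(l²−L²−A²−y'²−z²)/(2L)=0.1115
  √(A²+B²)=0.2618;  θ2 = -1.3925+1.1309 ≈ -0.2616
φ3=240.0° → target in arm frame (-0.1384, -0.0743)
  A=0.3184, B=-0.2577, C=(l²−L²−A²−y'²−z²)/(2L)=-0.1332
  γ=atan2(-0.2577,0.3184)=-0.6805;  ψ=arccos(-0.3253)=1.9021;  θ3=γ+ψ≈1.2216

θ₁ = 0.6111, θ₂ = -0.2616, θ₃ = 1.2216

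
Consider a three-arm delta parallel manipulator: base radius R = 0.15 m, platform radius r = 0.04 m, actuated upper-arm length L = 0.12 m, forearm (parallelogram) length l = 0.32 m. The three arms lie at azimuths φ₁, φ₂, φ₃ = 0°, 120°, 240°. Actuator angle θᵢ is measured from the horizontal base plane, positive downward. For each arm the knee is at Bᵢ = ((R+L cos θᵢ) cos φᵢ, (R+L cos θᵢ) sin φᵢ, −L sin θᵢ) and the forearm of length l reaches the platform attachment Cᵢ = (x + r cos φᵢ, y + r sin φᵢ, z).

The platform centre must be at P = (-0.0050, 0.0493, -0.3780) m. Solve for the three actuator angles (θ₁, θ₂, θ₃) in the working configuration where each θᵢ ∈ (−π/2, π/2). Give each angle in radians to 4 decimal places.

θ₁ = 1.1342, θ₂ = 0.8726, θ₃ = 1.3087

rotate P by −φ1: (-0.0050, 0.0493, -0.3780)
  e−x'=0.1150;  (l²−L²−(e−x')²−y'²−z²)/2L = -0.2939
  γ=atan2(-0.3780,0.1150)=-1.2755;  ψ=arccos(-0.7439)=2.4097;  θ1=γ+ψ≈1.1342
φ2=120.0° → target in arm frame (0.0452, -0.0203)
  A cos θ + B sin θ = C:  0.0648·cos θ + -0.3780·sin θ = -0.2479
  √(A²+B²)=0.3835;  θ2 = -1.4010+2.2736 ≈ 0.8726
rotate P by −φ3: (-0.0402, -0.0290, -0.3780)
  A=0.1502, B=-0.3780, C=(l²−L²−A²−y'²−z²)/(2L)=-0.3262
  √(A²+B²)=0.4067;  θ3 = -1.1926+2.5013 ≈ 1.3087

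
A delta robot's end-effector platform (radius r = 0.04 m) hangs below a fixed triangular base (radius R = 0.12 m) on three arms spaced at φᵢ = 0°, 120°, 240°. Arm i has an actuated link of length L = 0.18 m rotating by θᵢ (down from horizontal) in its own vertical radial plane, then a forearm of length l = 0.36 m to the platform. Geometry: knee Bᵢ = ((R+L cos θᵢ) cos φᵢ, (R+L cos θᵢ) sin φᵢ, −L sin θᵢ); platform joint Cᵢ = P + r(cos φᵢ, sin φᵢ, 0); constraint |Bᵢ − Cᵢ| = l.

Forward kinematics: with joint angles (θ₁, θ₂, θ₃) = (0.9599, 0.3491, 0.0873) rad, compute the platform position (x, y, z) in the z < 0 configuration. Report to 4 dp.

centre 1 = (0.1832·cos0.0°, 0.1832·sin0.0°, -0.1474) = (0.1832, 0.0000, -0.1474)
arm 2 at φ=120.0°: (R−r)+L cos θ2 = 0.2491;  centre 2 = (-0.1246, 0.2158, -0.0616)
centre 3 = (0.2593·cos240.0°, 0.2593·sin240.0°, -0.0157) = (-0.1297, -0.2246, -0.0157)
|centre ₂|²−|centre ₁|² = 0.0105;  |centre ₃|²−|centre ₁|² = 0.0122
plane₁₂: -0.6156x+0.4315y+0.1717z = 0.0105
det = 0.5466;  x = -0.0183+0.3492z,  y = -0.0016+0.1001z
into |P−centre ₁|² = l²: 1.1320z² + 0.1538z + -0.0672 = 0;  Δ = 0.3281;  z = -0.3210 or 0.1851 → z<0 root = -0.3210
x = -0.1304, y = -0.0338

(-0.1304, -0.0338, -0.3210)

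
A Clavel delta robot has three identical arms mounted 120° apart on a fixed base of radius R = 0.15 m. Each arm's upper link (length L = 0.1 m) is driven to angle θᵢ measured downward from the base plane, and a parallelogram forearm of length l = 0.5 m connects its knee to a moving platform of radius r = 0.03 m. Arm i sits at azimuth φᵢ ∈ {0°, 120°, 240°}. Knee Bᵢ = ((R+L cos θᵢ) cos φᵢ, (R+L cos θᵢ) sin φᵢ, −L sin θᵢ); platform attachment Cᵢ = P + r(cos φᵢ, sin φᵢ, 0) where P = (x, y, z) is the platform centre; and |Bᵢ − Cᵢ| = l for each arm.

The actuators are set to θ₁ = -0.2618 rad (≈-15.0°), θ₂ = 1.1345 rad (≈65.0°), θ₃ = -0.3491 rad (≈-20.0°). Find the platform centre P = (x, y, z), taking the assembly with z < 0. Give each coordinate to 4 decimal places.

φ1=0.0°: virtual centre (0.2166, 0.0000, 0.0259), radius l
O2 = (0.1623·cos120.0°, 0.1623·sin120.0°, -0.0906) = (-0.0811, 0.1405, -0.0906)
φ3=240.0°: virtual centre (-0.1070, -0.1853, 0.0342), radius l
|O₂|²−|O₁|² = -0.0130;  |O₃|²−|O₁|² = -0.0006
plane₁₂: -0.5954x+0.2810y+-0.2330z = -0.0130
Cramer: x(z) = 0.0124-0.2029z;  y(z) = -0.0200+0.3992z
sphere 1 gives Az²+Bz+C=0 with A=1.2006, B=0.0151, C=-0.2073;  B²−4AC=0.9955;  roots -0.4218, 0.4092;  negative root z = -0.4218
x = 0.0980, y = -0.1884

(0.0980, -0.1884, -0.4218)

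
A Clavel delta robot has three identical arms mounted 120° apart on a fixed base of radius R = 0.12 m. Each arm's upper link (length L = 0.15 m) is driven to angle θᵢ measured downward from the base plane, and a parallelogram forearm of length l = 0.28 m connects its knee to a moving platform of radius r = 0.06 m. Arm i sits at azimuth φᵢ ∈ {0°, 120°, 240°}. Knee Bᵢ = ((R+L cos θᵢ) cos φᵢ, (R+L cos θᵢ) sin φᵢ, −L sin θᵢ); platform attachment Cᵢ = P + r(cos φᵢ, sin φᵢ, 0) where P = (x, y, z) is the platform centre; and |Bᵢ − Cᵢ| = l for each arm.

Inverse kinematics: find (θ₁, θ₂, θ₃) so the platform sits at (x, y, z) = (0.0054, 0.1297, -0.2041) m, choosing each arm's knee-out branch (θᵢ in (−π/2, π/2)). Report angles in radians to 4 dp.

θ₁ = 0.3492, θ₂ = -0.3490, θ₃ = 0.9596

φ1=0.0° → target in arm frame (0.0054, 0.1297)
  e−x'=0.0546;  (l²−L²−(e−x')²−y'²−z²)/2L = -0.0185
  γ=atan2(-0.2041,0.0546)=-1.3094;  ψ=arccos(-0.0877)=1.6586;  θ1=γ+ψ≈0.3492
φ2=120.0° → target in arm frame (0.1096, -0.0695)
  A=-0.0496, B=-0.2041, C=(l²−L²−A²−y'²−z²)/(2L)=0.0232
  γ=atan2(-0.2041,-0.0496)=-1.8093;  ψ=arccos(0.1102)=1.4603;  θ2=γ+ψ≈-0.3490
φ3=240.0° → target in arm frame (-0.1150, -0.0602)
  A=0.1750, B=-0.2041, C=(l²−L²−A²−y'²−z²)/(2L)=-0.0667
  √(A²+B²)=0.2689;  θ3 = -0.8619+1.8215 ≈ 0.9596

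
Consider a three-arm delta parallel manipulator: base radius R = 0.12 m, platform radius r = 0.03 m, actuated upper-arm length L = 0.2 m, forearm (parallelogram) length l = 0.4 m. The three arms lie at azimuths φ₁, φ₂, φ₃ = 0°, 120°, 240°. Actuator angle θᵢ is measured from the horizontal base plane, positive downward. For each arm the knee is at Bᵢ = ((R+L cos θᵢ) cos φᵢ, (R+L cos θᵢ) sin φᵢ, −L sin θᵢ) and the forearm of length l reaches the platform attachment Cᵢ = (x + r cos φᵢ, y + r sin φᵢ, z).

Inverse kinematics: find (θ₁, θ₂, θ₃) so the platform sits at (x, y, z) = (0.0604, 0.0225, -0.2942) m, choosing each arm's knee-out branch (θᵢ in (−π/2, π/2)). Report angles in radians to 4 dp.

θ₁ = -0.1743, θ₂ = 0.1743, θ₃ = 0.3491

rotate P by −φ1: (0.0604, 0.0225, -0.2942)
  A cos θ + B sin θ = C:  0.0296·cos θ + -0.2942·sin θ = 0.0802
  γ=atan2(-0.2942,0.0296)=-1.4705;  ψ=arccos(0.2711)=1.2963;  θ1=γ+ψ≈-0.1743
φ2=120.0° → target in arm frame (-0.0107, -0.0636)
  A=0.1007, B=-0.2942, C=(l²−L²−A²−y'²−z²)/(2L)=0.0482
  γ=atan2(-0.2942,0.1007)=-1.2410;  ψ=arccos(0.1549)=1.4153;  θ2=γ+ψ≈0.1743
φ3=240.0° → target in arm frame (-0.0497, 0.0411)
  A cos θ + B sin θ = C:  0.1397·cos θ + -0.2942·sin θ = 0.0306
  θ3 = atan2(B,A) + arccos(C/0.3257) = 0.3491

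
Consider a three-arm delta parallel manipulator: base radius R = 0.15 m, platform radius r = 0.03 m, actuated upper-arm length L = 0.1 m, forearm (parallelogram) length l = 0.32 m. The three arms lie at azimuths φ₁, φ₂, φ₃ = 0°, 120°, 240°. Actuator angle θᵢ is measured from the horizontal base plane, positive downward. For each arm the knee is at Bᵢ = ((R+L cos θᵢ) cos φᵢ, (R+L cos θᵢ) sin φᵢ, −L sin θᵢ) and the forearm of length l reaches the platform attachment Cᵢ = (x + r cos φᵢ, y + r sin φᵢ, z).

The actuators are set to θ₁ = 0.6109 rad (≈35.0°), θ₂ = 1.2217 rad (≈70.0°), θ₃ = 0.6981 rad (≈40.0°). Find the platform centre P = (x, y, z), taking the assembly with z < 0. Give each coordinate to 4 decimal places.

arm 1 at φ=0.0°: (R−r)+L cos θ1 = 0.2019;  centre 1 = (0.2019, 0.0000, -0.0574)
φ2=120.0°: virtual centre (-0.0771, 0.1335, -0.0940), radius l
φ3=240.0°: virtual centre (-0.0983, -0.1703, -0.0643), radius l
|centre ₂|²−|centre ₁|² = -0.0114;  |centre ₃|²−|centre ₁|² = -0.0013
linear system: -0.5580x+0.2671y = -0.0114−-0.0732z; -0.6004x+-0.3405y = -0.0013−-0.0138z
Cramer: x(z) = 0.0121-0.0817z;  y(z) = -0.0176+0.1034z
sphere 1 gives Az²+Bz+C=0 with A=1.0174, B=0.1421, C=-0.0628;  B²−4AC=0.2756;  roots -0.3279, 0.1882;  negative root z = -0.3279
x = 0.0389, y = -0.0515

(0.0389, -0.0515, -0.3279)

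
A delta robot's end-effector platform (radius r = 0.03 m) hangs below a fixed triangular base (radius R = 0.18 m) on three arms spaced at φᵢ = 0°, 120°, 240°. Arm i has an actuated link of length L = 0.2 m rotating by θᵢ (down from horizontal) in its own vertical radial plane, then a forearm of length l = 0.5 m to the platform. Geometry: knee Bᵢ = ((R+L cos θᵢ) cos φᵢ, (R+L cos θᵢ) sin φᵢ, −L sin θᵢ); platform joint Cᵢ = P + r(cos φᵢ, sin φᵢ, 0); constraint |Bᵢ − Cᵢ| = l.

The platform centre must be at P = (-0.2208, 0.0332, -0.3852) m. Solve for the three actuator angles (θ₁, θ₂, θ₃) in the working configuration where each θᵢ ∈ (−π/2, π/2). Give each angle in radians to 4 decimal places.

θ₁ = 1.1345, θ₂ = -0.1744, θ₃ = 0.0876

arm 1 (φ=0.0°): x'=-0.2208, y'=0.0332
  A cos θ + B sin θ = C:  0.3708·cos θ + -0.3852·sin θ = -0.1924
  γ=atan2(-0.3852,0.3708)=-0.8044;  ψ=arccos(-0.3599)=1.9390;  θ1=γ+ψ≈1.1345
rotate P by −φ2: (0.1392, 0.1746, -0.3852)
  A cos θ + B sin θ = C:  0.0108·cos θ + -0.3852·sin θ = 0.0775
  √(A²+B²)=0.3854;  θ2 = -1.5426+1.3682 ≈ -0.1744
φ3=240.0° → target in arm frame (0.0816, -0.2078)
  e−x'=0.0684;  (l²−L²−(e−x')²−y'²−z²)/2L = 0.0344
  θ3 = atan2(B,A) + arccos(C/0.3912) = 0.0876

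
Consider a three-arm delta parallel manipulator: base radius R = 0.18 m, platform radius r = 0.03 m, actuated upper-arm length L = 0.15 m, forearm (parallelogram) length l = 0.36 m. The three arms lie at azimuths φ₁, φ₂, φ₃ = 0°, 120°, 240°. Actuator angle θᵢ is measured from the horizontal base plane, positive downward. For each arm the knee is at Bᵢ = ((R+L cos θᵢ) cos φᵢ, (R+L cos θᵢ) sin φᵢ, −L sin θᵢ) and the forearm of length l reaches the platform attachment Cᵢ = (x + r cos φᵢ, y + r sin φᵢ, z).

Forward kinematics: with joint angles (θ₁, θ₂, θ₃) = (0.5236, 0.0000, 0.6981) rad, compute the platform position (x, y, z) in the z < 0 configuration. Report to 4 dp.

(-0.0158, 0.0635, -0.2703)

O1 = (0.2799·cos0.0°, 0.2799·sin0.0°, -0.0750) = (0.2799, 0.0000, -0.0750)
O2 = (0.3000·cos120.0°, 0.3000·sin120.0°, 0.0000) = (-0.1500, 0.2598, 0.0000)
O3 = (0.2649·cos240.0°, 0.2649·sin240.0°, -0.0964) = (-0.1325, -0.2294, -0.0964)
eliminate P² terms by subtracting sphere 1 from 2 and 3
[-0.8598 0.5196 0.1500]·P = 0.0060;  [-0.8247 -0.4588 -0.0428]·P = -0.0045
Cramer: x(z) = -0.0005+0.0566z;  y(z) = 0.0107-0.1950z
quadratic in z: (1.0412)z²+(0.1141)z+(-0.0452)=0, √Δ=0.4487 → z ∈ {-0.2703, 0.1607}; z = -0.2703 (taking z<0)
x = -0.0158, y = 0.0635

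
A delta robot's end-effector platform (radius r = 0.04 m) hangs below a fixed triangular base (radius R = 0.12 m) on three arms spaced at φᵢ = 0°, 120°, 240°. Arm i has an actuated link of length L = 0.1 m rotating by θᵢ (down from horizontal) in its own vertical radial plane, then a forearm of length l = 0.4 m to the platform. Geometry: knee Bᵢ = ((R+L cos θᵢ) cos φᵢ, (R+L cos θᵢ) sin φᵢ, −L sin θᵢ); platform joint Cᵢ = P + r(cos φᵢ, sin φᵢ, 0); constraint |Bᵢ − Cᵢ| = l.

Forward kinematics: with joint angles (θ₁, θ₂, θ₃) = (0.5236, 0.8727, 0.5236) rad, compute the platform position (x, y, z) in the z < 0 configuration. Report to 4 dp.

arm 1 at φ=0.0°: ρ1 = 0.1666;  S1 = (0.1666, 0.0000, -0.0500)
φ2=120.0°: virtual centre (-0.0721, 0.1249, -0.0766), radius l
φ3=240.0°: virtual centre (-0.0833, -0.1443, -0.0500), radius l
subtract pairs → two planes through P
linear system: -0.4775x+0.2499y = -0.0036−-0.0532z; -0.4998x+-0.2886y = 0.0000−0.0000z
det = 0.2627;  x = 0.0039+-0.0585z,  y = -0.0068+0.1012z
into |P−S₁|² = l²: 1.0137z² + 0.1176z + -0.1310 = 0;  Δ = 0.5450;  z = -0.4222 or 0.3061 → z<0 root = -0.4222
x = 0.0286, y = -0.0495

(0.0286, -0.0495, -0.4222)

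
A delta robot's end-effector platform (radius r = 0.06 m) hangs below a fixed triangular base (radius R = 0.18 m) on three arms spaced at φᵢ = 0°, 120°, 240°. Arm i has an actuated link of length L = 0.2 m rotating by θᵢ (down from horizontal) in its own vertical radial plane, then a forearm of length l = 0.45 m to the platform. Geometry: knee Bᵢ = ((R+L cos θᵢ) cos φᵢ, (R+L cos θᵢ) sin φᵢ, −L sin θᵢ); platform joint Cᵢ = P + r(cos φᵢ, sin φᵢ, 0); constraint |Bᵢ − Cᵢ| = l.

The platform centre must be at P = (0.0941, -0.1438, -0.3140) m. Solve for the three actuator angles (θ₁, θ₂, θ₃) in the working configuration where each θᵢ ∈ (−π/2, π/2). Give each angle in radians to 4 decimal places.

θ₁ = -0.2621, θ₂ = 0.8725, θ₃ = -0.1746

arm 1 (φ=0.0°): x'=0.0941, y'=-0.1438
  e−x'=0.0259;  (l²−L²−(e−x')²−y'²−z²)/2L = 0.1064
  γ=atan2(-0.3140,0.0259)=-1.4885;  ψ=arccos(0.3377)=1.2264;  θ1=γ+ψ≈-0.2621
φ2=120.0° → target in arm frame (-0.1716, -0.0096)
  e−x'=0.2916;  (l²−L²−(e−x')²−y'²−z²)/2L = -0.0530
  γ=atan2(-0.3140,0.2916)=-0.8224;  ψ=arccos(-0.1237)=1.6949;  θ2=γ+ψ≈0.8725
φ3=240.0° → target in arm frame (0.0775, 0.1534)
  A cos θ + B sin θ = C:  0.0425·cos θ + -0.3140·sin θ = 0.0964
  θ3 = atan2(B,A) + arccos(C/0.3169) = -0.1746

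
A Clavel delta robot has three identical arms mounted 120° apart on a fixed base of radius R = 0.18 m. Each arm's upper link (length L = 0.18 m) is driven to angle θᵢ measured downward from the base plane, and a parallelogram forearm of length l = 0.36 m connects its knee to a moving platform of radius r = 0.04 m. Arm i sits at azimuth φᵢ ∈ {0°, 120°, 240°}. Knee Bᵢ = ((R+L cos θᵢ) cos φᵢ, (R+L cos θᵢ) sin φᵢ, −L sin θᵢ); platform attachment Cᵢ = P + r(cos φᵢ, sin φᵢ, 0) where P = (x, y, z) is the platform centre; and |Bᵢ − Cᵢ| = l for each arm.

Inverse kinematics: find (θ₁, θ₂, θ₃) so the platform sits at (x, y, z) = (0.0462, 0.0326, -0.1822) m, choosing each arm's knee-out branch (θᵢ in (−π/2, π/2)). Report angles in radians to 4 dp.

θ₁ = -0.3486, θ₂ = 0.0874, θ₃ = 0.5238

rotate P by −φ1: (0.0462, 0.0326, -0.1822)
  e−x'=0.0938;  (l²−L²−(e−x')²−y'²−z²)/2L = 0.1504
  γ=atan2(-0.1822,0.0938)=-1.0954;  ψ=arccos(0.7339)=0.7468;  θ1=γ+ψ≈-0.3486
φ2=120.0° → target in arm frame (0.0051, -0.0563)
  A=0.1349, B=-0.1822, C=(l²−L²−A²−y'²−z²)/(2L)=0.1185
  θ2 = atan2(B,A) + arccos(C/0.2267) = 0.0874
rotate P by −φ3: (-0.0513, 0.0237, -0.1822)
  e−x'=0.1913;  (l²−L²−(e−x')²−y'²−z²)/2L = 0.0745
  √(A²+B²)=0.2642;  θ3 = -0.7610+1.2848 ≈ 0.5238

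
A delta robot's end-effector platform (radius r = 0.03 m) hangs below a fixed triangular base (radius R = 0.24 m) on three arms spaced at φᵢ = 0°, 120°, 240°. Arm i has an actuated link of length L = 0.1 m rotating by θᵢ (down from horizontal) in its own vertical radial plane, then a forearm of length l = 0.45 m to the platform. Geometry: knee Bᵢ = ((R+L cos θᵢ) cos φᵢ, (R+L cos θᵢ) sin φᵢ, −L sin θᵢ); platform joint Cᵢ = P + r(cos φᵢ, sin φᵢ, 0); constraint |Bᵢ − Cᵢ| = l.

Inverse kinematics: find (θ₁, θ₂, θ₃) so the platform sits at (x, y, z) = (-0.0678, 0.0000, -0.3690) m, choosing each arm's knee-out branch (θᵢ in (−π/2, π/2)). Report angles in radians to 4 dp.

arm 1 (φ=0.0°): x'=-0.0678, y'=0.0000
  A cos θ + B sin θ = C:  0.2778·cos θ + -0.3690·sin θ = -0.1042
  γ=atan2(-0.3690,0.2778)=-0.9255;  ψ=arccos(-0.2255)=1.7983;  θ1=γ+ψ≈0.8728
arm 2 (φ=120.0°): x'=0.0339, y'=0.0587
  A cos θ + B sin θ = C:  0.1761·cos θ + -0.3690·sin θ = 0.1094
  θ2 = atan2(B,A) + arccos(C/0.4089) = 0.1744
rotate P by −φ3: (0.0339, -0.0587, -0.3690)
  A cos θ + B sin θ = C:  0.1761·cos θ + -0.3690·sin θ = 0.1094
  θ3 = atan2(B,A) + arccos(C/0.4089) = 0.1744

θ₁ = 0.8728, θ₂ = 0.1744, θ₃ = 0.1744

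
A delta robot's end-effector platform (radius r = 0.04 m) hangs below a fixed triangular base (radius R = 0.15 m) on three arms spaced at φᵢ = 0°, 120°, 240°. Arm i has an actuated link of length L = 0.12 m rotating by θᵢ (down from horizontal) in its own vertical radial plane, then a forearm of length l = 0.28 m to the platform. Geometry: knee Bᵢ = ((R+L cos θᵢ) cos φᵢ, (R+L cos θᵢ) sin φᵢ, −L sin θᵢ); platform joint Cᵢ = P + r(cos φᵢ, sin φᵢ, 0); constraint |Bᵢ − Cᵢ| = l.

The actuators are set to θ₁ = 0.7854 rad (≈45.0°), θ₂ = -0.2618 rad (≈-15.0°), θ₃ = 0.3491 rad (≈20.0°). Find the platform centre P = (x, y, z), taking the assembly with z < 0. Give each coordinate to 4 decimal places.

arm 1 at φ=0.0°: e+L cos θ1 = 0.1949;  S1 = (0.1949, 0.0000, -0.0849)
φ2=120.0°: virtual centre (-0.1130, 0.1956, 0.0311), radius l
S3 = (0.2228·cos240.0°, 0.2228·sin240.0°, -0.0410) = (-0.1114, -0.1929, -0.0410)
subtract pairs → two planes through P
linear system: -0.6156x+0.3913y = 0.0068−0.2318z; -0.6125x+-0.3858y = 0.0061−0.0876z
det = 0.4772;  x = -0.0106+0.2593z,  y = 0.0008+-0.1845z
sphere 1 gives Az²+Bz+C=0 with A=1.1013, B=0.0629, C=-0.0290;  B²−4AC=0.1317;  roots -0.1933, 0.1362;  negative root z = -0.1933
x = -0.0607, y = 0.0365

(-0.0607, 0.0365, -0.1933)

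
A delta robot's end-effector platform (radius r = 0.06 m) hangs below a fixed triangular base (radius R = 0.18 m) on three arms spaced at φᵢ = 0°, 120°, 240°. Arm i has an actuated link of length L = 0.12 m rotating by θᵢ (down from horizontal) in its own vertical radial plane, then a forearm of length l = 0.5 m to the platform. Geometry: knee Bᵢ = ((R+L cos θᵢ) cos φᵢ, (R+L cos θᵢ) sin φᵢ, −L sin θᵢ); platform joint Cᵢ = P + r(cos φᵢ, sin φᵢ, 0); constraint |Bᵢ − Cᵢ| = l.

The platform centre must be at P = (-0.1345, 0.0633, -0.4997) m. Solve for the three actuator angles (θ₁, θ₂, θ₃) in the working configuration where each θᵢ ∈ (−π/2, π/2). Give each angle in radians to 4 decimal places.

θ₁ = 1.1345, θ₂ = 0.1744, θ₃ = 0.6106

rotate P by −φ1: (-0.1345, 0.0633, -0.4997)
  e−x'=0.2545;  (l²−L²−(e−x')²−y'²−z²)/2L = -0.3453
  γ=atan2(-0.4997,0.2545)=-1.0997;  ψ=arccos(-0.6158)=2.2342;  θ1=γ+ψ≈1.1345
φ2=120.0° → target in arm frame (0.1221, 0.0848)
  e−x'=-0.0021;  (l²−L²−(e−x')²−y'²−z²)/2L = -0.0888
  θ2 = atan2(B,A) + arccos(C/0.4997) = 0.1744
φ3=240.0° → target in arm frame (0.0124, -0.1481)
  A cos θ + B sin θ = C:  0.1076·cos θ + -0.4997·sin θ = -0.1984
  γ=atan2(-0.4997,0.1076)=-1.3588;  ψ=arccos(-0.3881)=1.9694;  θ3=γ+ψ≈0.6106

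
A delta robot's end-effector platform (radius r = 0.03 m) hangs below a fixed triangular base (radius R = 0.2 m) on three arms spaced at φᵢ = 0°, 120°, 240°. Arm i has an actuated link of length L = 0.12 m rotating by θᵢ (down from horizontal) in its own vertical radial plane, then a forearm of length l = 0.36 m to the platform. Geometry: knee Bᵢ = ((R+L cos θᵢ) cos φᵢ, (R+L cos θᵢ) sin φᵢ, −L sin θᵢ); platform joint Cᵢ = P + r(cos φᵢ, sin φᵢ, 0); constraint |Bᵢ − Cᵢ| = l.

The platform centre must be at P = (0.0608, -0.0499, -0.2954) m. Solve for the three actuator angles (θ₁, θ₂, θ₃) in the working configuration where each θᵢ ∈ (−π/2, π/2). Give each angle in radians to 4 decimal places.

θ₁ = 0.1742, θ₂ = 1.0473, θ₃ = 0.5238

φ1=0.0° → target in arm frame (0.0608, -0.0499)
  A=0.1092, B=-0.2954, C=(l²−L²−A²−y'²−z²)/(2L)=0.0564
  γ=atan2(-0.2954,0.1092)=-1.2167;  ψ=arccos(0.1789)=1.3909;  θ1=γ+ψ≈0.1742
rotate P by −φ2: (-0.0736, -0.0277, -0.2954)
  A=0.2436, B=-0.2954, C=(l²−L²−A²−y'²−z²)/(2L)=-0.1341
  θ2 = atan2(B,A) + arccos(C/0.3829) = 1.0473
arm 3 (φ=240.0°): x'=0.0128, y'=0.0776
  e−x'=0.1572;  (l²−L²−(e−x')²−y'²−z²)/2L = -0.0116
  √(A²+B²)=0.3346;  θ3 = -1.0818+1.6056 ≈ 0.5238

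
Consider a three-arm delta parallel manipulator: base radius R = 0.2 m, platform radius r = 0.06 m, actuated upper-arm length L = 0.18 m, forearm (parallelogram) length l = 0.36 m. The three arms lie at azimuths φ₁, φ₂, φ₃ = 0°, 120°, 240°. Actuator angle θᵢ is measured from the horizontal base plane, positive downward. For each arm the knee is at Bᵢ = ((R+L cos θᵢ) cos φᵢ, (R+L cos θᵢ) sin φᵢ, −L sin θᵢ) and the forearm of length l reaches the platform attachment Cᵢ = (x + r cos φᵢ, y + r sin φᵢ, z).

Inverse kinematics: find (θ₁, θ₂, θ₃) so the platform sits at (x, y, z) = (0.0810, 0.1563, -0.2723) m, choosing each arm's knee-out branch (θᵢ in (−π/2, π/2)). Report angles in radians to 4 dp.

θ₁ = 0.2618, θ₂ = 0.1741, θ₃ = 1.3962

rotate P by −φ1: (0.0810, 0.1563, -0.2723)
  e−x'=0.0590;  (l²−L²−(e−x')²−y'²−z²)/2L = -0.0135
  θ1 = atan2(B,A) + arccos(C/0.2786) = 0.2618
rotate P by −φ2: (0.0949, -0.1483, -0.2723)
  e−x'=0.0451;  (l²−L²−(e−x')²−y'²−z²)/2L = -0.0027
  γ=atan2(-0.2723,0.0451)=-1.4065;  ψ=arccos(-0.0098)=1.5806;  θ2=γ+ψ≈0.1741
rotate P by −φ3: (-0.1759, -0.0080, -0.2723)
  e−x'=0.3159;  (l²−L²−(e−x')²−y'²−z²)/2L = -0.2133
  θ3 = atan2(B,A) + arccos(C/0.4170) = 1.3962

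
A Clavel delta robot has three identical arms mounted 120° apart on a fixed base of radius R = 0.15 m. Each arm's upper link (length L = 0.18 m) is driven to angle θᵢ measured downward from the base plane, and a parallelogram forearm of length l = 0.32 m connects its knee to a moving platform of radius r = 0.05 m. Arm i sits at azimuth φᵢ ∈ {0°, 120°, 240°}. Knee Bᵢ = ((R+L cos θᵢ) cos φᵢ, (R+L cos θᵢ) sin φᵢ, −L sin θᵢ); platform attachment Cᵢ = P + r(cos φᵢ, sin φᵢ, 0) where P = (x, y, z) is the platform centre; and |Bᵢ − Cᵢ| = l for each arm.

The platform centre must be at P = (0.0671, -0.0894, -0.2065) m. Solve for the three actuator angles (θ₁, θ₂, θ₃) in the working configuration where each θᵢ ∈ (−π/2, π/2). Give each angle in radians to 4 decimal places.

φ1=0.0° → target in arm frame (0.0671, -0.0894)
  A cos θ + B sin θ = C:  0.0329·cos θ + -0.2065·sin θ = 0.0508
  θ1 = atan2(B,A) + arccos(C/0.2091) = -0.0873
φ2=120.0° → target in arm frame (-0.1110, -0.0134)
  A=0.2110, B=-0.2065, C=(l²−L²−A²−y'²−z²)/(2L)=-0.0481
  √(A²+B²)=0.2952;  θ2 = -0.7747+1.7346 ≈ 0.9599
arm 3 (φ=240.0°): x'=0.0439, y'=0.1028
  A cos θ + B sin θ = C:  0.0561·cos θ + -0.2065·sin θ = 0.0379
  θ3 = atan2(B,A) + arccos(C/0.2140) = 0.0874

θ₁ = -0.0873, θ₂ = 0.9599, θ₃ = 0.0874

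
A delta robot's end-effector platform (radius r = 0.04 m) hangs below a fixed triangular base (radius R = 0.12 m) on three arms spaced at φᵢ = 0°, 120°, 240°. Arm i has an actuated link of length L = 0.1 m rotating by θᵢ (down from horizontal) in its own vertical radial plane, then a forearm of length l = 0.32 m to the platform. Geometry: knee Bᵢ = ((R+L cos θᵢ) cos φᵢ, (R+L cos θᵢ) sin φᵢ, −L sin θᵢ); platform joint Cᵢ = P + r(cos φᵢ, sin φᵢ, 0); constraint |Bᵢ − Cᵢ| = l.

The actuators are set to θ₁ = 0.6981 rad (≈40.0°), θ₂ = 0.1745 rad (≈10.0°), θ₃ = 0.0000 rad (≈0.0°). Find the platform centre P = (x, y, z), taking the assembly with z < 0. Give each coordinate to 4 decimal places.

O1 = (0.1566·cos0.0°, 0.1566·sin0.0°, -0.0643) = (0.1566, 0.0000, -0.0643)
φ2=120.0°: virtual centre (-0.0892, 0.1546, -0.0174), radius l
arm 3 at φ=240.0°: (R−r)+L cos θ3 = 0.1800;  O3 = (-0.0900, -0.1559, 0.0000)
subtract pairs → two planes through P
linear system: -0.4917x+0.3091y = 0.0035−0.0938z; -0.4932x+-0.3118y = 0.0037−0.1286z
Cramer: x(z) = -0.0074+0.2256z;  y(z) = -0.0004+0.0554z
into |P−O₁|² = l²: 1.0540z² + 0.0545z + -0.0714 = 0;  Δ = 0.3039;  z = -0.2874 or 0.2357 → z<0 root = -0.2874
x = -0.0722, y = -0.0163

(-0.0722, -0.0163, -0.2874)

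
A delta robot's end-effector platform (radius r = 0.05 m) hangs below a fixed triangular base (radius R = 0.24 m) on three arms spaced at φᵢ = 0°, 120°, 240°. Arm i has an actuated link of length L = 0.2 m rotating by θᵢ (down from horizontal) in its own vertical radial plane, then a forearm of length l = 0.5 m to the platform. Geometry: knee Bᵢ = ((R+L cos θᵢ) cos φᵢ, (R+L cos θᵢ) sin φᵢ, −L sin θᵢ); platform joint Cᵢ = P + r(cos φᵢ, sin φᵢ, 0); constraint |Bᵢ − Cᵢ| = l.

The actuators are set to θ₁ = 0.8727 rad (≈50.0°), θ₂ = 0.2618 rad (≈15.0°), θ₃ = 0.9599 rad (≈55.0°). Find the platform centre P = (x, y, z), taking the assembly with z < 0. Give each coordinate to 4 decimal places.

arm 1 at φ=0.0°: ρ1 = 0.3186;  centre 1 = (0.3186, 0.0000, -0.1532)
φ2=120.0°: virtual centre (-0.1916, 0.3318, -0.0518), radius l
centre 3 = (0.3047·cos240.0°, 0.3047·sin240.0°, -0.1638) = (-0.1524, -0.2639, -0.1638)
subtract pairs → two planes through P
plane₁₂: -1.0203x+0.6637y+0.2029z = 0.0246
Cramer: x(z) = -0.0081+0.0799z;  y(z) = 0.0245-0.1828z
quadratic in z: (1.0398)z²+(0.2452)z+(-0.1192)=0, √Δ=0.7456 → z ∈ {-0.4765, 0.2406}; z = -0.4765 (taking z<0)
x = -0.0462, y = 0.1116

(-0.0462, 0.1116, -0.4765)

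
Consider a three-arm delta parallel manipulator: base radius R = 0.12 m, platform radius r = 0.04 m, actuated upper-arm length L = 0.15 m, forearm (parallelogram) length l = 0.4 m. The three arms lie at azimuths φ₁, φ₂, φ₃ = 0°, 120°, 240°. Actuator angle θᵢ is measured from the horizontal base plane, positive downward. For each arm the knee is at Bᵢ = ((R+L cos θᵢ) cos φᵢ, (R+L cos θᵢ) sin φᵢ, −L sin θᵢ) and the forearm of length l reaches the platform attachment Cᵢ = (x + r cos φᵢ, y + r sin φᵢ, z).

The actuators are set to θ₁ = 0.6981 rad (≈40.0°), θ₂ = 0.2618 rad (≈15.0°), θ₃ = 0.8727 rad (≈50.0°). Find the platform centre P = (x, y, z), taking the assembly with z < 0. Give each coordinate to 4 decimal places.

φ1=0.0°: virtual centre (0.1949, 0.0000, -0.0964), radius l
φ2=120.0°: virtual centre (-0.1124, 0.1948, -0.0388), radius l
arm 3 at φ=240.0°: e+L cos θ3 = 0.1764;  S3 = (-0.0882, -0.1528, -0.1149)
subtract pairs → two planes through P
plane₁₂: -0.6147x+0.3895y+0.1152z = 0.0048
det = 0.4084;  x = -0.0008+0.0509z,  y = 0.0111+-0.2154z
quadratic in z: (1.0490)z²+(0.1681)z+(-0.1123)=0, √Δ=0.7067 → z ∈ {-0.4170, 0.2567}; z = -0.4170 (taking z<0)
x = -0.0220, y = 0.1009

(-0.0220, 0.1009, -0.4170)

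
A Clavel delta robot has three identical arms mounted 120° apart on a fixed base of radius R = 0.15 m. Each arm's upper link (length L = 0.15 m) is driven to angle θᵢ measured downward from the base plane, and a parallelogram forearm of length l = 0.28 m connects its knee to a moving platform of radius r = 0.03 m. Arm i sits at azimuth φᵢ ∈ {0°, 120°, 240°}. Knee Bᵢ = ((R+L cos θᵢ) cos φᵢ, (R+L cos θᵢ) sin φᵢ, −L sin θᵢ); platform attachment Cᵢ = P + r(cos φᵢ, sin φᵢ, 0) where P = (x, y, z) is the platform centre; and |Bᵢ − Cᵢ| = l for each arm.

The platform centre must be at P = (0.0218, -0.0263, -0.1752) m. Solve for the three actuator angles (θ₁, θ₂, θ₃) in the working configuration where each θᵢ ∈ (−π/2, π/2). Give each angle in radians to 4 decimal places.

θ₁ = 0.2615, θ₂ = 0.6978, θ₃ = 0.3493

φ1=0.0° → target in arm frame (0.0218, -0.0263)
  A cos θ + B sin θ = C:  0.0982·cos θ + -0.1752·sin θ = 0.0496
  γ=atan2(-0.1752,0.0982)=-1.0599;  ψ=arccos(0.2468)=1.3214;  θ1=γ+ψ≈0.2615
rotate P by −φ2: (-0.0337, -0.0057, -0.1752)
  A=0.1537, B=-0.1752, C=(l²−L²−A²−y'²−z²)/(2L)=0.0052
  θ2 = atan2(B,A) + arccos(C/0.2330) = 0.6978
arm 3 (φ=240.0°): x'=0.0119, y'=0.0320
  e−x'=0.1081;  (l²−L²−(e−x')²−y'²−z²)/2L = 0.0416
  θ3 = atan2(B,A) + arccos(C/0.2059) = 0.3493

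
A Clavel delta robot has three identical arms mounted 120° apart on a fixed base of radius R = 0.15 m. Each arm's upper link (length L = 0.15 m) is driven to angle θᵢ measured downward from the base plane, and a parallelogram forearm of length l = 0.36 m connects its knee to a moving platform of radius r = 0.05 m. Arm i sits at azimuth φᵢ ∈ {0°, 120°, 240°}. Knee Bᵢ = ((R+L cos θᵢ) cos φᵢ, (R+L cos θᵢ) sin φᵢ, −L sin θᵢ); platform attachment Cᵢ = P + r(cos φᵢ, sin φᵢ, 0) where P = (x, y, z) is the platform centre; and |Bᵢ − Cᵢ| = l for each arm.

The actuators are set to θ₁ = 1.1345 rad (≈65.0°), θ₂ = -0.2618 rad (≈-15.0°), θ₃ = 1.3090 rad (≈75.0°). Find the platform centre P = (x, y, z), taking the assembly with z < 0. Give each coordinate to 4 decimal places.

(-0.0781, 0.1953, -0.3180)

arm 1 at φ=0.0°: ρ1 = 0.1634;  O1 = (0.1634, 0.0000, -0.1359)
φ2=120.0°: virtual centre (-0.1224, 0.2121, 0.0388), radius l
O3 = (0.1388·cos240.0°, 0.1388·sin240.0°, -0.1449) = (-0.0694, -0.1202, -0.1449)
subtract pairs → two planes through P
plane₁₂: -0.5717x+0.4242y+0.3495z = 0.0163
det = 0.3349;  x = -0.0055+0.2283z,  y = 0.0310+-0.5164z
into |P−O₁|² = l²: 1.3188z² + 0.1627z + -0.0816 = 0;  Δ = 0.4571;  z = -0.3180 or 0.1946 → z<0 root = -0.3180
x = -0.0781, y = 0.1953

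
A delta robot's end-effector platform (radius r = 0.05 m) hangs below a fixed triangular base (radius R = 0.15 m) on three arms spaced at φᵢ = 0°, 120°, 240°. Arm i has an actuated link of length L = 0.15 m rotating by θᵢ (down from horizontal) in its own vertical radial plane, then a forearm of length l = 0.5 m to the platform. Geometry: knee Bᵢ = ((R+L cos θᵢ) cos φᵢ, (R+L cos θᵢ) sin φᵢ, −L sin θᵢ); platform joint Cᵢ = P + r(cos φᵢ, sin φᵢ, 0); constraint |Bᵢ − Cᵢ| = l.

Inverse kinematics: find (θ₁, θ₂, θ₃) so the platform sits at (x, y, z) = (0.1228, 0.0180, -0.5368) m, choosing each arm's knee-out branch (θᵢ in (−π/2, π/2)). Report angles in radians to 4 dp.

θ₁ = 0.3490, θ₂ = 0.8725, θ₃ = 0.9599

arm 1 (φ=0.0°): x'=0.1228, y'=0.0180
  A cos θ + B sin θ = C:  -0.0228·cos θ + -0.5368·sin θ = -0.2050
  √(A²+B²)=0.5373;  θ1 = -1.6132+1.9623 ≈ 0.3490
φ2=120.0° → target in arm frame (-0.0458, -0.1153)
  e−x'=0.1458;  (l²−L²−(e−x')²−y'²−z²)/2L = -0.3174
  √(A²+B²)=0.5563;  θ2 = -1.3056+2.1780 ≈ 0.8725
rotate P by −φ3: (-0.0770, 0.0973, -0.5368)
  A cos θ + B sin θ = C:  0.1770·cos θ + -0.5368·sin θ = -0.3382
  √(A²+B²)=0.5652;  θ3 = -1.2523+2.2122 ≈ 0.9599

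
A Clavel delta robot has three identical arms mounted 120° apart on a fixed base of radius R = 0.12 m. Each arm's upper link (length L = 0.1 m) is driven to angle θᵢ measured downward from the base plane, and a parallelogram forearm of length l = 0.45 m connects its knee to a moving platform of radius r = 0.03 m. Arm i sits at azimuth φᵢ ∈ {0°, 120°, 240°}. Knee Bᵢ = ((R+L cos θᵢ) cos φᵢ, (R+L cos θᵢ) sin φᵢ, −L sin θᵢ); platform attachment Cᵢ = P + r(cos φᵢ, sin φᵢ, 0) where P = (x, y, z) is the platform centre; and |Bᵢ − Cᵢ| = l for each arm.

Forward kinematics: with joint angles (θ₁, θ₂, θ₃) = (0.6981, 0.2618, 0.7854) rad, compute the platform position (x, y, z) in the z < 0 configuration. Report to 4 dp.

(-0.0283, 0.0755, -0.4628)

arm 1 at φ=0.0°: e+L cos θ1 = 0.1666;  centre 1 = (0.1666, 0.0000, -0.0643)
φ2=120.0°: virtual centre (-0.0933, 0.1616, -0.0259), radius l
centre 3 = (0.1607·cos240.0°, 0.1607·sin240.0°, -0.0707) = (-0.0804, -0.1392, -0.0707)
subtract pairs → two planes through P
[-0.5198 0.3232 0.0768]·P = 0.0036;  [-0.4939 -0.2784 -0.0129]·P = -0.0011
Cramer: x(z) = -0.0022+0.0566z;  y(z) = 0.0077-0.1466z
quadratic in z: (1.0247)z²+(0.1072)z+(-0.1698)=0, √Δ=0.8412 → z ∈ {-0.4628, 0.3581}; z = -0.4628 (taking z<0)
x = -0.0283, y = 0.0755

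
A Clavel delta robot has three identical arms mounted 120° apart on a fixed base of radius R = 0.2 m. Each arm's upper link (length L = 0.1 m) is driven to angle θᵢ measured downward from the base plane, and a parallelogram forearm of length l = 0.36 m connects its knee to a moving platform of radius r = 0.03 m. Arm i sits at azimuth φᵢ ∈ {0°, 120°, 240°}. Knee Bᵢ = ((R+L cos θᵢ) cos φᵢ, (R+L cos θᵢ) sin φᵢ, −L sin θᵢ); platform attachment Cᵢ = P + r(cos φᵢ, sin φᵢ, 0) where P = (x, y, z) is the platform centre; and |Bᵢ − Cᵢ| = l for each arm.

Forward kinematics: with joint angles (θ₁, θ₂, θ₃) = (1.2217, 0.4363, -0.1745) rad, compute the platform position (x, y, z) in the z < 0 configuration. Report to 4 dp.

(-0.0989, -0.0390, -0.2842)

S1 = (0.2042·cos0.0°, 0.2042·sin0.0°, -0.0940) = (0.2042, 0.0000, -0.0940)
φ2=120.0°: virtual centre (-0.1303, 0.2257, -0.0423), radius l
arm 3 at φ=240.0°: ρ3 = 0.2685;  S3 = (-0.1342, -0.2325, 0.0174)
|S₂|²−|S₁|² = 0.0192;  |S₃|²−|S₁|² = 0.0219
[-0.6690 0.4514 0.1034]·P = 0.0192;  [-0.6769 -0.4650 0.2227]·P = 0.0219
det = 0.6167;  x = -0.0305+0.2410z,  y = -0.0027+0.1280z
sphere 1 gives Az²+Bz+C=0 with A=1.0745, B=0.0742, C=-0.0657;  B²−4AC=0.2878;  roots -0.2842, 0.2152;  negative root z = -0.2842
x = -0.0989, y = -0.0390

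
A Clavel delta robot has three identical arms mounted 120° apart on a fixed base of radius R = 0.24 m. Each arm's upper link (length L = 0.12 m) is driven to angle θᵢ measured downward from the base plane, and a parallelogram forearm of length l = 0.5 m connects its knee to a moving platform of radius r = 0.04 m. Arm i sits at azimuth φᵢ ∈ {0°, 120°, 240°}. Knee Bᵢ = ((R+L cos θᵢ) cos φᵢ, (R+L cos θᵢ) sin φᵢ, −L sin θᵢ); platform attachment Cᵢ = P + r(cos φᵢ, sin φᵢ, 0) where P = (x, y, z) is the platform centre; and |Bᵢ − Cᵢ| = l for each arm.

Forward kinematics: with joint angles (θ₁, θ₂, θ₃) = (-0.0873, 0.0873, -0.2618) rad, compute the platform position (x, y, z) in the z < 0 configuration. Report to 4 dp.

arm 1 at φ=0.0°: e+L cos θ1 = 0.3195;  O1 = (0.3195, 0.0000, 0.0105)
φ2=120.0°: virtual centre (-0.1598, 0.2767, -0.0105), radius l
O3 = (0.3159·cos240.0°, 0.3159·sin240.0°, 0.0311) = (-0.1580, -0.2736, 0.0311)
subtract pairs → two planes through P
linear system: -0.9586x+0.5535y = 0.0000−-0.0419z; -0.9550x+-0.5472y = -0.0015−0.0412z
Cramer: x(z) = 0.0008-0.0001z;  y(z) = 0.0013+0.0754z
sphere 1 gives Az²+Bz+C=0 with A=1.0057, B=-0.0207, C=-0.1483;  B²−4AC=0.5969;  roots -0.3738, 0.3944;  negative root z = -0.3738
x = 0.0008, y = -0.0269

(0.0008, -0.0269, -0.3738)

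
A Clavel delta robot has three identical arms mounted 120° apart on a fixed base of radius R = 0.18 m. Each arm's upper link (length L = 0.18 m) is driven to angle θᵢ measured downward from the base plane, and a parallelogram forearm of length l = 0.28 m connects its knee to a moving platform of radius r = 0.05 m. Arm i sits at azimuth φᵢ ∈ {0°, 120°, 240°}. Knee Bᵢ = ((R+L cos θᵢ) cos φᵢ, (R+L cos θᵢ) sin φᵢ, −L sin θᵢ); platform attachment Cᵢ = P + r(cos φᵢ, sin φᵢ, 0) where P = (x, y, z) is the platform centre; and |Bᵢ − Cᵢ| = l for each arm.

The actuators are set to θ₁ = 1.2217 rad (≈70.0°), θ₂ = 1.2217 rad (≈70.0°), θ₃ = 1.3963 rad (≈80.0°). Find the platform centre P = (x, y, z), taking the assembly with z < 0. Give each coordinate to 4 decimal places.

arm 1 at φ=0.0°: (R−r)+L cos θ1 = 0.1916;  O1 = (0.1916, 0.0000, -0.1691)
φ2=120.0°: virtual centre (-0.0958, 0.1659, -0.1691), radius l
arm 3 at φ=240.0°: (R−r)+L cos θ3 = 0.1613;  O3 = (-0.0806, -0.1396, -0.1773)
|O₂|²−|O₁|² = 0.0000;  |O₃|²−|O₁|² = -0.0079
[-0.5747 0.3318 0.0000]·P = 0.0000;  [-0.5444 -0.2793 -0.0162]·P = -0.0079
det = 0.3411;  x = 0.0077+-0.0158z,  y = 0.0133+-0.0274z
quadratic in z: (1.0010)z²+(0.3434)z+(-0.0158)=0, √Δ=0.4256 → z ∈ {-0.3841, 0.0411}; z = -0.3841 (taking z<0)
x = 0.0137, y = 0.0238

(0.0137, 0.0238, -0.3841)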